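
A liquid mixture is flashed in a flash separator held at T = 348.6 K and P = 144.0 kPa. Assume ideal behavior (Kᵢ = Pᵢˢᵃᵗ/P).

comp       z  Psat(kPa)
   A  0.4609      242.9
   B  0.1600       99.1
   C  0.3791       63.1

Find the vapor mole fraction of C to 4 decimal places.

Raoult's law: Kᵢ = Pᵢˢᵃᵗ/P = Pᵢˢᵃᵗ/144.0.
  K_A = 242.9/144.0 = 1.686806, K_B = 99.1/144.0 = 0.688194, K_C = 63.1/144.0 = 0.438194
Let ψ = V/F and solve Σ zᵢ(Kᵢ−1)/(1+ψ(Kᵢ−1)) = 0.
g(0) = ΣzᵢKᵢ − 1 = 0.0537 and g(1) = 1 − Σzᵢ/Kᵢ = -0.3709, so a root lies in (0, 1).
Iterate (Newton) starting at ψ = 0.5:
  ψ = 0.5000: g = -0.11965, g' = -0.3737 → ψ = 0.1798
  ψ = 0.1798: g = -0.00801, g' = -0.3378 → ψ = 0.1561
Converged at ψ = 0.1561.
Compositions from xᵢ = zᵢ/(1+ψ(Kᵢ−1)), yᵢ = Kᵢxᵢ:
  A: x = 0.4163, y = 0.7022
  B: x = 0.1682, y = 0.1157
  C: x = 0.4155, y = 0.1821

y_C = 0.1821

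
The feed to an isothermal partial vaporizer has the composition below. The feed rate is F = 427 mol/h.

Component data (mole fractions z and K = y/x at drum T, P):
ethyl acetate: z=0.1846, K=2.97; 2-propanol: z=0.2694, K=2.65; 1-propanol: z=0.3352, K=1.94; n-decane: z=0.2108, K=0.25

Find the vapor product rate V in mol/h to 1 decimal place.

V = 382.6 mol/h

Iterate (Newton) starting at ψ = 0.58:
  ψ = 0.5800: g = 0.32096, g' = -0.8431 → ψ = 0.9607
  ψ = 0.9607: g = -0.10248, g' = -1.7953 → ψ = 0.9036
  ψ = 0.9036: g = -0.01094, g' = -1.4391 → ψ = 0.8960
  ψ = 0.8960: g = -0.00014, g' = -1.4027 → ψ = 0.8959
Converged at ψ = 0.8959.
Then V = ψ·F = 0.8959·427 = 382.6 mol/h and L = F − V = 44.4 mol/h.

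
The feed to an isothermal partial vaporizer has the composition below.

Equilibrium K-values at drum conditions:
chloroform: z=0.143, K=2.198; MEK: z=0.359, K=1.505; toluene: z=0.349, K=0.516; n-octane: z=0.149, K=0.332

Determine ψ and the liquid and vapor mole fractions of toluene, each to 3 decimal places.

ψ = 0.202, x_toluene = 0.387, y_toluene = 0.200

Let ψ = V/F and solve Σ zᵢ(Kᵢ−1)/(1+ψ(Kᵢ−1)) = 0.
Check two-phase: ΣzᵢKᵢ = 1.084 > 1 and Σzᵢ/Kᵢ = 1.429 > 1, so g(0) = 0.084 > 0 and g(1) = -0.429 < 0.
Newton–Raphson from ψ = 0.66:
  ψ = 0.660: g = -0.1946, g' = -0.505 → ψ = 0.274
  ψ = 0.274: g = -0.0285, g' = -0.395 → ψ = 0.202
Converged at ψ = 0.202.
Compositions from xᵢ = zᵢ/(1+ψ(Kᵢ−1)), yᵢ = Kᵢxᵢ:
  chloroform: x = 0.115, y = 0.253
  MEK: x = 0.326, y = 0.490
  toluene: x = 0.387, y = 0.200
  n-octane: x = 0.172, y = 0.057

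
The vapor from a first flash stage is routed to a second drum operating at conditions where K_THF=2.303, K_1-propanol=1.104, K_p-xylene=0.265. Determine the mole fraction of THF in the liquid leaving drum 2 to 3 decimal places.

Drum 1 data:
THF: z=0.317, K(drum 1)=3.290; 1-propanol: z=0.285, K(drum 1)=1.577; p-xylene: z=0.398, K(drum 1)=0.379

x_THF (drum 2) = 0.234

Drum 1:
Let ψ₁ = V/F and solve Σ zᵢ(Kᵢ−1)/(1+ψ₁(Kᵢ−1)) = 0.
Check two-phase: ΣzᵢKᵢ = 1.643 > 1 and Σzᵢ/Kᵢ = 1.327 > 1, so g(0) = 0.643 > 0 and g(1) = -0.327 < 0.
Newton iteration, ψ₁⁰ = 0.44:
  ψ₁ = 0.440: g = 0.1527, g' = -0.763 → ψ₁ = 0.640
  ψ₁ = 0.640: g = 0.0044, g' = -0.747 → ψ₁ = 0.646
Converged at ψ₁ = 0.646.
Drum-1 compositions:
  THF: x = 0.128, y = 0.421
  1-propanol: x = 0.208, y = 0.327
  p-xylene: x = 0.664, y = 0.252
Drum-2 feed = drum-1 vapor: z₂ = (0.4207, 0.3274, 0.2518).
Drum 2:
Rachford–Rice: g(ψ₂) = Σ zᵢ(Kᵢ−1)/(1+ψ₂(Kᵢ−1)) = 0.
Check two-phase: ΣzᵢKᵢ = 1.397 > 1 and Σzᵢ/Kᵢ = 1.430 > 1, so g(0) = 0.397 > 0 and g(1) = -0.430 < 0.
Iterate (Newton) starting at ψ₂ = 0.5:
  ψ₂ = 0.500: g = 0.0717, g' = -0.605 → ψ₂ = 0.618
  ψ₂ = 0.618: g = -0.0038, g' = -0.679 → ψ₂ = 0.613
Converged at ψ₂ = 0.613.
  THF: x = 0.234, y = 0.539
  1-propanol: x = 0.308, y = 0.340
  p-xylene: x = 0.458, y = 0.121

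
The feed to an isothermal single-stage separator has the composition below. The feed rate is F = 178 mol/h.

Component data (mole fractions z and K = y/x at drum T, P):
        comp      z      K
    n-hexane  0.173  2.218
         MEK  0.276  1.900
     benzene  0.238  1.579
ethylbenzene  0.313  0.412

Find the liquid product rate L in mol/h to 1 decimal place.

Newton–Raphson from V/F = 0.5:
  V/F = 0.500: g = 0.1484, g' = -0.471 → V/F = 0.815
  V/F = 0.815: g = -0.0110, g' = -0.575 → V/F = 0.796
Converged at V/F = 0.796.
Then V = V/F·F = 0.7961·178 = 141.7 mol/h and L = F − V = 36.3 mol/h.

L = 36.3 mol/h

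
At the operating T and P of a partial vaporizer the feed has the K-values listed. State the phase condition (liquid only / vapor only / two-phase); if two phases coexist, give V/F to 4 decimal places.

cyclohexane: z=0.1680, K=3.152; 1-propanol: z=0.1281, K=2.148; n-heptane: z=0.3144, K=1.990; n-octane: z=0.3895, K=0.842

vapor only

ΣzᵢKᵢ = 1.7583; Σzᵢ/Kᵢ = 0.7335.
Since Σzᵢ/Kᵢ < 1 the mixture is above its dew point — single vapor phase.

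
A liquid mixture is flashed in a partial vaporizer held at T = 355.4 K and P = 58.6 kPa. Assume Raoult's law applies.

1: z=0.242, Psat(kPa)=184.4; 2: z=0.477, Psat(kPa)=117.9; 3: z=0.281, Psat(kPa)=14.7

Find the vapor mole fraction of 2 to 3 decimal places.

Raoult's law: Kᵢ = Pᵢˢᵃᵗ/P = Pᵢˢᵃᵗ/58.6.
  K_1 = 184.4/58.6 = 3.14676, K_2 = 117.9/58.6 = 2.01195, K_3 = 14.7/58.6 = 0.25085
Rachford–Rice: g(β) = Σ zᵢ(Kᵢ−1)/(1+β(Kᵢ−1)) = 0.
Feasibility: ΣzᵢKᵢ = 1.792, Σzᵢ/Kᵢ = 1.434 — both > 1, two phases present.
Newton iteration, β⁰ = 0.42:
  β = 0.420: g = 0.3048, g' = -0.885 → β = 0.764
  β = 0.764: g = -0.0238, g' = -1.179 → β = 0.744
Converged at β = 0.744.
Compositions from xᵢ = zᵢ/(1+β(Kᵢ−1)), yᵢ = Kᵢxᵢ:
  1: x = 0.093, y = 0.293
  2: x = 0.272, y = 0.548
  3: x = 0.635, y = 0.159

y_2 = 0.548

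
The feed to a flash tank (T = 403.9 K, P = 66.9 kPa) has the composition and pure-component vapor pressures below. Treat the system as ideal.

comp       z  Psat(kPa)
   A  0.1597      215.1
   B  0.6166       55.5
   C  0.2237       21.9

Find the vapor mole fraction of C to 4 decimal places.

y_C = 0.0805

Raoult's law: Kᵢ = Pᵢˢᵃᵗ/P = Pᵢˢᵃᵗ/66.9.
  K_A = 215.1/66.9 = 3.215247, K_B = 55.5/66.9 = 0.829596, K_C = 21.9/66.9 = 0.327354
Let ψ = V/F and solve Σ zᵢ(Kᵢ−1)/(1+ψ(Kᵢ−1)) = 0.
Check two-phase: ΣzᵢKᵢ = 1.0982 > 1 and Σzᵢ/Kᵢ = 1.4763 > 1, so g(0) = 0.0982 > 0 and g(1) = -0.4763 < 0.
Newton–Raphson from ψ = 0.62:
  ψ = 0.6200: g = -0.22654, g' = -0.4593 → ψ = 0.1268
  ψ = 0.1268: g = 0.00430, g' = -0.6173 → ψ = 0.1338
Converged at ψ = 0.1338.
Compositions from xᵢ = zᵢ/(1+ψ(Kᵢ−1)), yᵢ = Kᵢxᵢ:
  A: x = 0.1232, y = 0.3961
  B: x = 0.6310, y = 0.5235
  C: x = 0.2458, y = 0.0805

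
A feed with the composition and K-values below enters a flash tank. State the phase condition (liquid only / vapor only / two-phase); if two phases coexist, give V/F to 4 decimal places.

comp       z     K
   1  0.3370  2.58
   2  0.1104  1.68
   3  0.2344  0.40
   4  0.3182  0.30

ΣzᵢKᵢ = 1.2442; Σzᵢ/Kᵢ = 1.8430.
Both exceed 1, so a two-phase solution exists.
Iterate (Newton) starting at ψ = 0.61:
  ψ = 0.6100: g = -0.28636, g' = -0.9285 → ψ = 0.3016
  ψ = 0.3016: g = -0.03114, g' = -0.7974 → ψ = 0.2625
  ψ = 0.2625: g = 0.00022, g' = -0.8100 → ψ = 0.2628
Converged at ψ = 0.2628.

two-phase, V/F = 0.2628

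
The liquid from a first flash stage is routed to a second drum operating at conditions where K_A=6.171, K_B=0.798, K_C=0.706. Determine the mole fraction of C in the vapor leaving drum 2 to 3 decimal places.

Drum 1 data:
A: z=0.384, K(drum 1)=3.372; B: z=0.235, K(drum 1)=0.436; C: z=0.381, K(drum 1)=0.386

y_C (drum 2) = 0.430

Drum 1:
Rachford–Rice: g(ψ₁) = Σ zᵢ(Kᵢ−1)/(1+ψ₁(Kᵢ−1)) = 0.
g(0) = ΣzᵢKᵢ − 1 = 0.544 and g(1) = 1 − Σzᵢ/Kᵢ = -0.640, so a root lies in (0, 1).
Iterate (Newton) starting at ψ₁ = 0.5:
  ψ₁ = 0.500: g = -0.1055, g' = -0.896 → ψ₁ = 0.382
  ψ₁ = 0.382: g = 0.0030, g' = -0.961 → ψ₁ = 0.385
Converged at ψ₁ = 0.385.
Drum-1 compositions:
  A: x = 0.201, y = 0.676
  B: x = 0.300, y = 0.131
  C: x = 0.499, y = 0.193
Drum-2 feed = drum-1 liquid: z₂ = (0.2006, 0.3003, 0.4991).
Drum 2:
Material balance + equilibrium reduce to Σ zᵢ(Kᵢ−1)/(1+ψ₂(Kᵢ−1)) = 0.
g(0) = ΣzᵢKᵢ − 1 = 0.830 and g(1) = 1 − Σzᵢ/Kᵢ = -0.116, so a root lies in (0, 1).
Newton iteration, ψ₂⁰ = 0.5:
  ψ₂ = 0.500: g = 0.0498, g' = -0.492 → ψ₂ = 0.601
  ψ₂ = 0.601: g = 0.0051, g' = -0.397 → ψ₂ = 0.614
Converged at ψ₂ = 0.614.
  A: x = 0.048, y = 0.296
  B: x = 0.343, y = 0.274
  C: x = 0.609, y = 0.430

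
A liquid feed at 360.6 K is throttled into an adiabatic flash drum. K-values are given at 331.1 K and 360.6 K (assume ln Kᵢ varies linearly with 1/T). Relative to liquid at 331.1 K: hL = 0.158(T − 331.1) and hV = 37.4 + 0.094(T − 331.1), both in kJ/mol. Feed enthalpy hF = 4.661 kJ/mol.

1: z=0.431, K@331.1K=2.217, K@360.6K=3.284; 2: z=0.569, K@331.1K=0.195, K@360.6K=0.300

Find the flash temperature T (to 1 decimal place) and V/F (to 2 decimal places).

T = 334.3 K, V/F = 0.11

Adiabatic flash: solve Rachford–Rice at each trial T, then check hF = ψ·hV(T) + (1−ψ)·hL(T).
  T = 331.1 K: K = (2.217, 0.195), RR gives ψ = 0.068, H_out = 2.538 kJ/mol
  T = 360.6 K: K = (3.284, 0.300), RR gives ψ = 0.367, H_out = 17.679 kJ/mol
  T = 345.9 K: K = (2.723, 0.244), RR gives ψ = 0.240, H_out = 11.088 kJ/mol
  T = 338.5 K: K = (2.462, 0.219), RR gives ψ = 0.163, H_out = 7.175 kJ/mol
  T = 334.8 K: K = (2.338, 0.207), RR gives ψ = 0.118, H_out = 4.969 kJ/mol
  T = 333.0 K: K = (2.279, 0.201), RR gives ψ = 0.094, H_out = 3.818 kJ/mol
Linear interpolation between T = 333.0 (H_out = 3.818) and T = 334.8 (H_out = 4.969) on hF = 4.661 gives T ≈ 334.3 K, at which ψ = 0.11.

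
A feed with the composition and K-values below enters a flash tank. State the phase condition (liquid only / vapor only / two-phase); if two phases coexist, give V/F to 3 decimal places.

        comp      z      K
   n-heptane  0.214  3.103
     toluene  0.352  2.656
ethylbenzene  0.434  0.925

vapor only

ΣzᵢKᵢ = 2.000; Σzᵢ/Kᵢ = 0.671.
Since Σzᵢ/Kᵢ < 1 the mixture is above its dew point — single vapor phase.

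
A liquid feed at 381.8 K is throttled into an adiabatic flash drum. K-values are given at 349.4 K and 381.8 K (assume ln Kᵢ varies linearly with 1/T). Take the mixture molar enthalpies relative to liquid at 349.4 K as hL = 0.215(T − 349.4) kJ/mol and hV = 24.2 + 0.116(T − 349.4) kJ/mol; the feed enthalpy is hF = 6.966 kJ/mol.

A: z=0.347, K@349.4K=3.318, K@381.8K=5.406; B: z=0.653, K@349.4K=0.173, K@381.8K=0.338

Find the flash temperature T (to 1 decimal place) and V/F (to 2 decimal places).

T = 358.8 K, V/F = 0.21

Adiabatic flash: solve Rachford–Rice at each trial T, then check hF = ψ·hV(T) + (1−ψ)·hL(T).
  T = 349.4 K: K = (3.318, 0.173), RR gives ψ = 0.138, H_out = 3.337 kJ/mol
  T = 381.8 K: K = (5.406, 0.338), RR gives ψ = 0.376, H_out = 14.858 kJ/mol
  T = 365.6 K: K = (4.281, 0.245), RR gives ψ = 0.261, H_out = 9.377 kJ/mol
  T = 357.5 K: K = (3.780, 0.207), RR gives ψ = 0.203, H_out = 6.482 kJ/mol
  T = 361.6 K: K = (4.029, 0.226), RR gives ψ = 0.233, H_out = 7.971 kJ/mol
  T = 359.6 K: K = (3.906, 0.216), RR gives ψ = 0.218, H_out = 7.251 kJ/mol
Linear interpolation between T = 357.5 (H_out = 6.482) and T = 359.6 (H_out = 7.251) on hF = 6.966 gives T ≈ 358.8 K, at which ψ = 0.21.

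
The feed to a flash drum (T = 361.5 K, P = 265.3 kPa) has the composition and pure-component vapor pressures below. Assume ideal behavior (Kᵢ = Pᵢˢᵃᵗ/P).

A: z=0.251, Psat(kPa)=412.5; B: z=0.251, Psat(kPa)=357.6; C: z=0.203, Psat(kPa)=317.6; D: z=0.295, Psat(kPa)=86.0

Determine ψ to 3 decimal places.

ψ = 0.253

Raoult's law: Kᵢ = Pᵢˢᵃᵗ/P = Pᵢˢᵃᵗ/265.3.
  K_A = 412.5/265.3 = 1.55484, K_B = 357.6/265.3 = 1.34791, K_C = 317.6/265.3 = 1.19714, K_D = 86.0/265.3 = 0.32416
Material balance + equilibrium reduce to Σ zᵢ(Kᵢ−1)/(1+ψ(Kᵢ−1)) = 0.
g(0) = ΣzᵢKᵢ − 1 = 0.067 and g(1) = 1 − Σzᵢ/Kᵢ = -0.427, so a root lies in (0, 1).
Iterate (Newton) starting at ψ = 0.62:
  ψ = 0.620: g = -0.1321, g' = -0.469 → ψ = 0.338
  ψ = 0.338: g = -0.0256, g' = -0.312 → ψ = 0.256
  ψ = 0.256: g = -0.0010, g' = -0.289 → ψ = 0.253
Converged at ψ = 0.253.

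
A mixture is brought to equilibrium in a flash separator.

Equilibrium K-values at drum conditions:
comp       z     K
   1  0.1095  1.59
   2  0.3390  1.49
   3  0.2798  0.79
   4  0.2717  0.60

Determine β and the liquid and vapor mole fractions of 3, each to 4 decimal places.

β = 0.3850, x_3 = 0.3044, y_3 = 0.2405

Let β = V/F and solve Σ zᵢ(Kᵢ−1)/(1+β(Kᵢ−1)) = 0.
Feasibility: ΣzᵢKᵢ = 1.0633, Σzᵢ/Kᵢ = 1.1034 — both > 1, two phases present.
Iterate (Newton) starting at β = 0.41:
  β = 0.4100: g = -0.00395, g' = -0.1581 → β = 0.3850
Converged at β = 0.3850.
Compositions from xᵢ = zᵢ/(1+β(Kᵢ−1)), yᵢ = Kᵢxᵢ:
  1: x = 0.0892, y = 0.1419
  2: x = 0.2852, y = 0.4249
  3: x = 0.3044, y = 0.2405
  4: x = 0.3212, y = 0.1927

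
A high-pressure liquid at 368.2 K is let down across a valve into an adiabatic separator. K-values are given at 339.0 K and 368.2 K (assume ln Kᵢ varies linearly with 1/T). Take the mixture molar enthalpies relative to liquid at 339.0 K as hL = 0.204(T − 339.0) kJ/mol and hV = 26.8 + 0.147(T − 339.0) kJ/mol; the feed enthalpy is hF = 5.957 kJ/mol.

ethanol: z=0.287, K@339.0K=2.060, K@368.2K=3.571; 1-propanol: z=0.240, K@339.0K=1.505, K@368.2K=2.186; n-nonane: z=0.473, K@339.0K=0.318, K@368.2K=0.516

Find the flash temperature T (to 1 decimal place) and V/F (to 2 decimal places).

T = 340.3 K, V/F = 0.21

Adiabatic flash: solve Rachford–Rice at each trial T, then check hF = ψ·hV(T) + (1−ψ)·hL(T).
  T = 339.0 K: K = (2.060, 1.505, 0.318), RR gives ψ = 0.178, H_out = 4.769 kJ/mol
  T = 368.2 K: K = (3.571, 2.186, 0.516), RR gives ψ = 0.824, H_out = 26.659 kJ/mol
  T = 353.6 K: K = (2.743, 1.828, 0.409), RR gives ψ = 0.517, H_out = 16.399 kJ/mol
  T = 346.3 K: K = (2.384, 1.662, 0.362), RR gives ψ = 0.362, H_out = 11.047 kJ/mol
  T = 342.6 K: K = (2.216, 1.581, 0.339), RR gives ψ = 0.275, H_out = 8.036 kJ/mol
  T = 340.8 K: K = (2.137, 1.543, 0.328), RR gives ψ = 0.228, H_out = 6.453 kJ/mol
Linear interpolation between T = 339.0 (H_out = 4.769) and T = 340.8 (H_out = 6.453) on hF = 5.957 gives T ≈ 340.3 K, at which ψ = 0.21.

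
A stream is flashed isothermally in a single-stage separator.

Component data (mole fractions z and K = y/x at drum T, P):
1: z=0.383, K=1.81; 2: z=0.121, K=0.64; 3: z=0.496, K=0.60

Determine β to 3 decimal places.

β = 0.215

Newton iteration, β⁰ = 0.5:
  β = 0.500: g = -0.0803, g' = -0.275 → β = 0.208
  β = 0.208: g = 0.0021, g' = -0.297 → β = 0.215
Converged at β = 0.215.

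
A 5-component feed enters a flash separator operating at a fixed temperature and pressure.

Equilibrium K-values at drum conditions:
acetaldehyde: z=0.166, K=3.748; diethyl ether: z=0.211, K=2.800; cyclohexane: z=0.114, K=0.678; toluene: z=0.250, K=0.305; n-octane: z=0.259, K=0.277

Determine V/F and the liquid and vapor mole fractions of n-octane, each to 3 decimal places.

V/F = 0.298, x_n-octane = 0.330, y_n-octane = 0.091

Rachford–Rice: g(V/F) = Σ zᵢ(Kᵢ−1)/(1+V/F(Kᵢ−1)) = 0.
Check two-phase: ΣzᵢKᵢ = 1.438 > 1 and Σzᵢ/Kᵢ = 2.042 > 1, so g(0) = 0.438 > 0 and g(1) = -1.042 < 0.
Iterate (Newton) starting at V/F = 0.39:
  V/F = 0.390: g = -0.0978, g' = -1.033 → V/F = 0.295
  V/F = 0.295: g = 0.0025, g' = -1.098 → V/F = 0.298
Converged at V/F = 0.298.
Compositions from xᵢ = zᵢ/(1+V/F(Kᵢ−1)), yᵢ = Kᵢxᵢ:
  acetaldehyde: x = 0.091, y = 0.342
  diethyl ether: x = 0.137, y = 0.385
  cyclohexane: x = 0.126, y = 0.085
  toluene: x = 0.315, y = 0.096
  n-octane: x = 0.330, y = 0.091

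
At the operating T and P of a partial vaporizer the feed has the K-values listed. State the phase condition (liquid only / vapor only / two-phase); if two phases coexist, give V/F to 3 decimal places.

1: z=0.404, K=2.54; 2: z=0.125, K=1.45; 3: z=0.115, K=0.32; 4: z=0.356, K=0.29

two-phase, V/F = 0.367

ΣzᵢKᵢ = 1.347; Σzᵢ/Kᵢ = 1.832.
Both exceed 1, so a two-phase solution exists.
Rachford–Rice: g(ψ) = Σ zᵢ(Kᵢ−1)/(1+ψ(Kᵢ−1)) = 0.
Newton–Raphson from ψ = 0.5:
  ψ = 0.500: g = -0.1129, g' = -0.876 → ψ = 0.371
  ψ = 0.371: g = -0.0037, g' = -0.833 → ψ = 0.367
Converged at ψ = 0.367.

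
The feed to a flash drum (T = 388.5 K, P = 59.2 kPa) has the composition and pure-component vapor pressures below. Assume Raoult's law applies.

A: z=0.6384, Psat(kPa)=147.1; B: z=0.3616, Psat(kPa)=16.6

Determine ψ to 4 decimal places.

ψ = 0.6436

Raoult's law: Kᵢ = Pᵢˢᵃᵗ/P = Pᵢˢᵃᵗ/59.2.
  K_A = 147.1/59.2 = 2.484797, K_B = 16.6/59.2 = 0.280405
Let ψ = V/F and solve Σ zᵢ(Kᵢ−1)/(1+ψ(Kᵢ−1)) = 0.
Check two-phase: ΣzᵢKᵢ = 1.6877 > 1 and Σzᵢ/Kᵢ = 1.5465 > 1, so g(0) = 0.6877 > 0 and g(1) = -0.5465 < 0.
Newton iteration, ψ⁰ = 0.32:
  ψ = 0.3200: g = 0.30453, g' = -0.9628 → ψ = 0.6363
  ψ = 0.6363: g = 0.00744, g' = -1.0092 → ψ = 0.6437
  ψ = 0.6437: g = -0.00003, g' = -1.0177 → ψ = 0.6436
Converged at ψ = 0.6436.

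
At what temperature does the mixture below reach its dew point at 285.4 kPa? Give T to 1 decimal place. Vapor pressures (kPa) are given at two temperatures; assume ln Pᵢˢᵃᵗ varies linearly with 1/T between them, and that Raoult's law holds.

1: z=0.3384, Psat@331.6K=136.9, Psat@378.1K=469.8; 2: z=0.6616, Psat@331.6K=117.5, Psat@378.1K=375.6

T = 363.2 K

Dew-point temperature: Σzᵢ·P/Pᵢˢᵃᵗ(T) = 1. Interpolate ln Pᵢˢᵃᵗ = aᵢ + bᵢ/T.
  T = 331.6 K: ΣzᵢP/Pᵢˢᵃᵗ = 2.3125
  T = 378.1 K: ΣzᵢP/Pᵢˢᵃᵗ = 0.7083
  T = 354.9 K: ΣzᵢP/Pᵢˢᵃᵗ = 1.2294
  T = 366.5 K: ΣzᵢP/Pᵢˢᵃᵗ = 0.9250
  T = 360.7 K: ΣzᵢP/Pᵢˢᵃᵗ = 1.0640
  T = 363.6 K: ΣzᵢP/Pᵢˢᵃᵗ = 0.9915
  T = 362.1 K: ΣzᵢP/Pᵢˢᵃᵗ = 1.0282
  T = 362.9 K: ΣzᵢP/Pᵢˢᵃᵗ = 1.0084
Interpolating between 362.9 K and 363.6 K gives T ≈ 363.2 K.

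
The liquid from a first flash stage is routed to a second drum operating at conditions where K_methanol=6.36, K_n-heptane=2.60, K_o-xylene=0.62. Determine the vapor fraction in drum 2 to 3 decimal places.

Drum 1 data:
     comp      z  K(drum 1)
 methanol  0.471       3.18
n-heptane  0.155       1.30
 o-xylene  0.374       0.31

V/F (drum 2) = 0.641

Drum 1:
Let ψ₁ = V/F and solve Σ zᵢ(Kᵢ−1)/(1+ψ₁(Kᵢ−1)) = 0.
g(0) = ΣzᵢKᵢ − 1 = 0.815 and g(1) = 1 − Σzᵢ/Kᵢ = -0.474, so a root lies in (0, 1).
Newton iteration, ψ₁⁰ = 0.59:
  ψ₁ = 0.590: g = 0.0534, g' = -0.945 → ψ₁ = 0.646
Converged at ψ₁ = 0.646.
Drum-1 compositions:
  methanol: x = 0.196, y = 0.622
  n-heptane: x = 0.130, y = 0.169
  o-xylene: x = 0.675, y = 0.209
Drum-2 feed = drum-1 liquid: z₂ = (0.1956, 0.1298, 0.6745).
Drum 2:
Let ψ₂ = V/F and solve Σ zᵢ(Kᵢ−1)/(1+ψ₂(Kᵢ−1)) = 0.
Check two-phase: ΣzᵢKᵢ = 2.000 > 1 and Σzᵢ/Kᵢ = 1.169 > 1, so g(0) = 1.000 > 0 and g(1) = -0.169 < 0.
Newton iteration, ψ₂⁰ = 0.5:
  ψ₂ = 0.500: g = 0.0839, g' = -0.666 → ψ₂ = 0.626
  ψ₂ = 0.626: g = 0.0082, g' = -0.547 → ψ₂ = 0.641
Converged at ψ₂ = 0.641.
  methanol: x = 0.044, y = 0.280
  n-heptane: x = 0.064, y = 0.167
  o-xylene: x = 0.892, y = 0.553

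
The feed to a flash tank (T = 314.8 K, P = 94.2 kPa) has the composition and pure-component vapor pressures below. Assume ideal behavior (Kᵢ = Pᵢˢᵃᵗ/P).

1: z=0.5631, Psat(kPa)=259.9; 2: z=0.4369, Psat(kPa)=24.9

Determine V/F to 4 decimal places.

Raoult's law: Kᵢ = Pᵢˢᵃᵗ/P = Pᵢˢᵃᵗ/94.2.
  K_1 = 259.9/94.2 = 2.759023, K_2 = 24.9/94.2 = 0.264331
Material balance + equilibrium reduce to Σ zᵢ(Kᵢ−1)/(1+V/F(Kᵢ−1)) = 0.
g(0) = ΣzᵢKᵢ − 1 = 0.6691 and g(1) = 1 − Σzᵢ/Kᵢ = -0.8569, so a root lies in (0, 1).
Binary case is linear: z₁(K₁−1)(1+V/F(K₂−1)) + z₂(K₂−1)(1+V/F(K₁−1)) = 0
⇒ V/F = [z₁(K₁−1)+z₂(K₂−1)] / [−(K₁−1)(K₂−1)] = 0.66909/1.29406 = 0.5170

V/F = 0.5170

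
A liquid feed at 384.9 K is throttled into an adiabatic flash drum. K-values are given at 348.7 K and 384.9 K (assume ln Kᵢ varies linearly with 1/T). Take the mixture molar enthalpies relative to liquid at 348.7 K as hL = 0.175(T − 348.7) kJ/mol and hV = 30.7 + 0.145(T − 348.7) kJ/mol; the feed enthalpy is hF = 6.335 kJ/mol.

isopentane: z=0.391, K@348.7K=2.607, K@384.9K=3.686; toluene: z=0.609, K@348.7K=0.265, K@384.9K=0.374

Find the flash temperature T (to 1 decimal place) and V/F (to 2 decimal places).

T = 352.6 K, V/F = 0.18

Adiabatic flash: solve Rachford–Rice at each trial T, then check hF = ψ·hV(T) + (1−ψ)·hL(T).
  T = 348.7 K: K = (2.607, 0.265), RR gives ψ = 0.153, H_out = 4.697 kJ/mol
  T = 384.9 K: K = (3.686, 0.374), RR gives ψ = 0.398, H_out = 18.118 kJ/mol
  T = 366.8 K: K = (3.127, 0.318), RR gives ψ = 0.287, H_out = 11.808 kJ/mol
  T = 357.8 K: K = (2.863, 0.291), RR gives ψ = 0.224, H_out = 8.423 kJ/mol
  T = 353.2 K: K = (2.732, 0.278), RR gives ψ = 0.190, H_out = 6.587 kJ/mol
  T = 350.9 K: K = (2.668, 0.271), RR gives ψ = 0.171, H_out = 5.634 kJ/mol
Linear interpolation between T = 350.9 (H_out = 5.634) and T = 353.2 (H_out = 6.587) on hF = 6.335 gives T ≈ 352.6 K, at which ψ = 0.18.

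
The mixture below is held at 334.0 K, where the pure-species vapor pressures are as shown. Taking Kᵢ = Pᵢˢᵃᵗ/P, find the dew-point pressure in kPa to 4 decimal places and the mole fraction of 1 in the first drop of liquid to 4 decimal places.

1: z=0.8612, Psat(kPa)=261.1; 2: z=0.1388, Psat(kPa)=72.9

At the dew point ψ → 1, so Σzᵢ/Kᵢ = 1 with Kᵢ = Pᵢˢᵃᵗ/P ⇒ 1/P = Σzᵢ/Pᵢˢᵃᵗ.
1/P = 0.8612/261.1 + 0.1388/72.9 = 0.0052023 ⇒ P = 192.2215 kPa
xᵢ = zᵢP/Pᵢˢᵃᵗ ⇒ x_1 = 0.8612·192.2215/261.1 = 0.6340

Pdew = 192.2215 kPa, x_1 = 0.6340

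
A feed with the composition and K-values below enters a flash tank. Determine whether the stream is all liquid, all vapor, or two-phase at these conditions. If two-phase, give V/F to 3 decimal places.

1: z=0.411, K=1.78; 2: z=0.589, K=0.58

two-phase, V/F = 0.223

ΣzᵢKᵢ = 1.073; Σzᵢ/Kᵢ = 1.246.
Both exceed 1, so a two-phase solution exists.
Rachford–Rice: g(ψ) = Σ zᵢ(Kᵢ−1)/(1+ψ(Kᵢ−1)) = 0.
Binary case is linear: z₁(K₁−1)(1+ψ(K₂−1)) + z₂(K₂−1)(1+ψ(K₁−1)) = 0
⇒ ψ = [z₁(K₁−1)+z₂(K₂−1)] / [−(K₁−1)(K₂−1)] = 0.0732/0.3276 = 0.223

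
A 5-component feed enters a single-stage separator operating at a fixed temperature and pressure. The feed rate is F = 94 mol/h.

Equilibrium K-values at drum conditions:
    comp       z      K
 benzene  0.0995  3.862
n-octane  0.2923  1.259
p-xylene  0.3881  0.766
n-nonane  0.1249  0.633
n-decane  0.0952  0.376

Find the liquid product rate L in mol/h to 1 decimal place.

L = 65.5 mol/h

Rachford–Rice: g(β) = Σ zᵢ(Kᵢ−1)/(1+β(Kᵢ−1)) = 0.
Check two-phase: ΣzᵢKᵢ = 1.1644 > 1 and Σzᵢ/Kᵢ = 1.2151 > 1, so g(0) = 0.1644 > 0 and g(1) = -0.2151 < 0.
Iterate (Newton) starting at β = 0.34:
  β = 0.3400: g = -0.01254, g' = -0.3327 → β = 0.3023
  β = 0.3023: g = 0.00037, g' = -0.3533 → β = 0.3034
Converged at β = 0.3034.
Then V = β·F = 0.3034·94 = 28.5 mol/h and L = F − V = 65.5 mol/h.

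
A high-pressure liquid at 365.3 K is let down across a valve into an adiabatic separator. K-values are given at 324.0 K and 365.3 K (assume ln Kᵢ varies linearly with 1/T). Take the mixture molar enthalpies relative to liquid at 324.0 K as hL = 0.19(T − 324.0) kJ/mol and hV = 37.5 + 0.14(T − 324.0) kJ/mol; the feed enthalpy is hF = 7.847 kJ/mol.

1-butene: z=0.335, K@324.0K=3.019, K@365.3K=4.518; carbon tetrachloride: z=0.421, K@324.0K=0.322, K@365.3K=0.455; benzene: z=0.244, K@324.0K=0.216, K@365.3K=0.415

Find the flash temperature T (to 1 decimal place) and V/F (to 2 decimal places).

T = 329.9 K, V/F = 0.18

Adiabatic flash: solve Rachford–Rice at each trial T, then check hF = ψ·hV(T) + (1−ψ)·hL(T).
  T = 324.0 K: K = (3.019, 0.322, 0.216), RR gives ψ = 0.138, H_out = 5.162 kJ/mol
  T = 365.3 K: K = (4.518, 0.455, 0.415), RR gives ψ = 0.409, H_out = 22.351 kJ/mol
  T = 344.6 K: K = (3.736, 0.387, 0.305), RR gives ψ = 0.277, H_out = 14.026 kJ/mol
  T = 334.3 K: K = (3.370, 0.354, 0.258), RR gives ψ = 0.211, H_out = 9.749 kJ/mol
  T = 329.1 K: K = (3.191, 0.338, 0.236), RR gives ψ = 0.175, H_out = 7.485 kJ/mol
  T = 331.7 K: K = (3.280, 0.346, 0.247), RR gives ψ = 0.193, H_out = 8.628 kJ/mol
  T = 330.4 K: K = (3.235, 0.342, 0.242), RR gives ψ = 0.184, H_out = 8.060 kJ/mol
Linear interpolation between T = 329.1 (H_out = 7.485) and T = 330.4 (H_out = 8.060) on hF = 7.847 gives T ≈ 329.9 K, at which ψ = 0.18.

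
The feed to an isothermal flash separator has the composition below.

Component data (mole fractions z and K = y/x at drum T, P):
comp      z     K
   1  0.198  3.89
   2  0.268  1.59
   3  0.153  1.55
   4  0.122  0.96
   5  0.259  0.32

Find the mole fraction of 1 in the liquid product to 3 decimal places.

x_1 = 0.064

Let ψ = V/F and solve Σ zᵢ(Kᵢ−1)/(1+ψ(Kᵢ−1)) = 0.
Feasibility: ΣzᵢKᵢ = 1.633, Σzᵢ/Kᵢ = 1.255 — both > 1, two phases present.
Iterate (Newton) starting at ψ = 0.55:
  ψ = 0.550: g = 0.1186, g' = -0.633 → ψ = 0.737
  ψ = 0.737: g = -0.0055, g' = -0.719 → ψ = 0.730
Converged at ψ = 0.730.
Compositions from xᵢ = zᵢ/(1+ψ(Kᵢ−1)), yᵢ = Kᵢxᵢ:
  1: x = 0.064, y = 0.248
  2: x = 0.187, y = 0.298
  3: x = 0.109, y = 0.169
  4: x = 0.126, y = 0.121
  5: x = 0.514, y = 0.165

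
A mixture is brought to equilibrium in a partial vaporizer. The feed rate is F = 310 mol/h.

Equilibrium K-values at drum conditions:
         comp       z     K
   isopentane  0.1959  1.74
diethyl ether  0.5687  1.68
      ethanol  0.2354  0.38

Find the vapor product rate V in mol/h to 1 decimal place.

V = 277.3 mol/h

Newton–Raphson from β = 0.5:
  β = 0.5000: g = 0.18289, g' = -0.3937 → β = 0.9646
  β = 0.9646: g = -0.04497, g' = -0.6925 → β = 0.8996
  β = 0.8996: g = -0.00307, g' = -0.6026 → β = 0.8945
Converged at β = 0.8945.
Then V = β·F = 0.8945·310 = 277.3 mol/h and L = F − V = 32.7 mol/h.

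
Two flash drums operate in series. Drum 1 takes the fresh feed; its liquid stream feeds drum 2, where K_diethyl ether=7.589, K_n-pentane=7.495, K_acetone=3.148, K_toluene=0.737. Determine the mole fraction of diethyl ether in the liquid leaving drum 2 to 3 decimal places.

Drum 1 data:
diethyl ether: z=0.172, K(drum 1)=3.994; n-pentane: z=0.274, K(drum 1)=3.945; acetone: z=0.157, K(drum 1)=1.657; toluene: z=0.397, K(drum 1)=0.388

x_diethyl ether (drum 2) = 0.009

Drum 1:
Rachford–Rice: g(ψ₁) = Σ zᵢ(Kᵢ−1)/(1+ψ₁(Kᵢ−1)) = 0.
Feasibility: ΣzᵢKᵢ = 2.182, Σzᵢ/Kᵢ = 1.230 — both > 1, two phases present.
Newton–Raphson from ψ₁ = 0.51:
  ψ₁ = 0.510: g = 0.2504, g' = -0.973 → ψ₁ = 0.767
  ψ₁ = 0.767: g = 0.0143, g' = -0.924 → ψ₁ = 0.783
Converged at ψ₁ = 0.783.
Drum-1 compositions:
  diethyl ether: x = 0.051, y = 0.205
  n-pentane: x = 0.083, y = 0.327
  acetone: x = 0.104, y = 0.172
  toluene: x = 0.762, y = 0.296
Drum-2 feed = drum-1 liquid: z₂ = (0.0514, 0.0829, 0.1037, 0.7620).
Drum 2:
Newton–Raphson from ψ₂ = 0.51:
  ψ₂ = 0.510: g = 0.0775, g' = -0.485 → ψ₂ = 0.670
  ψ₂ = 0.670: g = 0.0114, g' = -0.357 → ψ₂ = 0.702
Converged at ψ₂ = 0.702.
  diethyl ether: x = 0.009, y = 0.069
  n-pentane: x = 0.015, y = 0.112
  acetone: x = 0.041, y = 0.130
  toluene: x = 0.935, y = 0.689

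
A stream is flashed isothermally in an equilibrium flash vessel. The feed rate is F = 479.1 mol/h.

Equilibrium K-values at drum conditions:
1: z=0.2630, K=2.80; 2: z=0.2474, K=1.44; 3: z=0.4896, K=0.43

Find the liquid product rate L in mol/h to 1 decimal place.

Let ψ = V/F and solve Σ zᵢ(Kᵢ−1)/(1+ψ(Kᵢ−1)) = 0.
Check two-phase: ΣzᵢKᵢ = 1.3032 > 1 and Σzᵢ/Kᵢ = 1.4043 > 1, so g(0) = 0.3032 > 0 and g(1) = -0.4043 < 0.
Newton iteration, ψ⁰ = 0.39:
  ψ = 0.3900: g = 0.01221, g' = -0.5921 → ψ = 0.4106
  ψ = 0.4106: g = 0.00005, g' = -0.5872 → ψ = 0.4107
Converged at ψ = 0.4107.
Then V = ψ·F = 0.4107·479.1 = 196.8 mol/h and L = F − V = 282.3 mol/h.

L = 282.3 mol/h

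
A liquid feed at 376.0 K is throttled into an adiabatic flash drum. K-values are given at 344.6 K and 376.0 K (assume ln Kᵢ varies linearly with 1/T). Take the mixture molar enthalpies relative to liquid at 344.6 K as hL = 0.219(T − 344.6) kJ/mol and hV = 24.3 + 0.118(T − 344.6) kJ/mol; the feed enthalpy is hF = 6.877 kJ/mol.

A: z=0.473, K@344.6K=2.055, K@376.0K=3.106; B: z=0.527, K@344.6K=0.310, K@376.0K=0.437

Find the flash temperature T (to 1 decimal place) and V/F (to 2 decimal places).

T = 348.6 K, V/F = 0.25

Adiabatic flash: solve Rachford–Rice at each trial T, then check hF = ψ·hV(T) + (1−ψ)·hL(T).
  T = 344.6 K: K = (2.055, 0.310), RR gives ψ = 0.186, H_out = 4.519 kJ/mol
  T = 376.0 K: K = (3.106, 0.437), RR gives ψ = 0.590, H_out = 19.340 kJ/mol
  T = 360.3 K: K = (2.549, 0.371), RR gives ψ = 0.412, H_out = 12.788 kJ/mol
  T = 352.5 K: K = (2.296, 0.340), RR gives ψ = 0.310, H_out = 9.014 kJ/mol
  T = 348.6 K: K = (2.175, 0.325), RR gives ψ = 0.252, H_out = 6.903 kJ/mol
  T = 346.6 K: K = (2.114, 0.317), RR gives ψ = 0.220, H_out = 5.743 kJ/mol
Linear interpolation between T = 346.6 (H_out = 5.743) and T = 348.6 (H_out = 6.903) on hF = 6.877 gives T ≈ 348.6 K, at which ψ = 0.25.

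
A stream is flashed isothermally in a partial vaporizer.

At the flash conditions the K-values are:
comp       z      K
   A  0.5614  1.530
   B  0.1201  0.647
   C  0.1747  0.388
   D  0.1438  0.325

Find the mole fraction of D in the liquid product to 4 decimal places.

x_D = 0.1620

Let ψ = V/F and solve Σ zᵢ(Kᵢ−1)/(1+ψ(Kᵢ−1)) = 0.
g(0) = ΣzᵢKᵢ − 1 = 0.0512 and g(1) = 1 − Σzᵢ/Kᵢ = -0.4453, so a root lies in (0, 1).
Iterate (Newton) starting at ψ = 0.5:
  ψ = 0.5000: g = -0.11684, g' = -0.4057 → ψ = 0.2120
  ψ = 0.2120: g = -0.01448, g' = -0.3206 → ψ = 0.1669
  ψ = 0.1669: g = -0.00015, g' = -0.3144 → ψ = 0.1664
Converged at ψ = 0.1664.
Compositions from xᵢ = zᵢ/(1+ψ(Kᵢ−1)), yᵢ = Kᵢxᵢ:
  A: x = 0.5159, y = 0.7893
  B: x = 0.1276, y = 0.0826
  C: x = 0.1945, y = 0.0755
  D: x = 0.1620, y = 0.0526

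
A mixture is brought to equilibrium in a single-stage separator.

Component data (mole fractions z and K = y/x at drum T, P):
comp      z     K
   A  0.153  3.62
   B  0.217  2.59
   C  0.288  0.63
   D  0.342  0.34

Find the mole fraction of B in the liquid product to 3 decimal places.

Material balance + equilibrium reduce to Σ zᵢ(Kᵢ−1)/(1+ψ(Kᵢ−1)) = 0.
Check two-phase: ΣzᵢKᵢ = 1.414 > 1 and Σzᵢ/Kᵢ = 1.589 > 1, so g(0) = 0.414 > 0 and g(1) = -0.589 < 0.
Newton iteration, ψ⁰ = 0.5:
  ψ = 0.500: g = -0.1019, g' = -0.758 → ψ = 0.366
  ψ = 0.366: g = 0.0022, g' = -0.805 → ψ = 0.368
Converged at ψ = 0.368.
Compositions from xᵢ = zᵢ/(1+ψ(Kᵢ−1)), yᵢ = Kᵢxᵢ:
  A: x = 0.078, y = 0.282
  B: x = 0.137, y = 0.354
  C: x = 0.333, y = 0.210
  D: x = 0.452, y = 0.154

x_B = 0.137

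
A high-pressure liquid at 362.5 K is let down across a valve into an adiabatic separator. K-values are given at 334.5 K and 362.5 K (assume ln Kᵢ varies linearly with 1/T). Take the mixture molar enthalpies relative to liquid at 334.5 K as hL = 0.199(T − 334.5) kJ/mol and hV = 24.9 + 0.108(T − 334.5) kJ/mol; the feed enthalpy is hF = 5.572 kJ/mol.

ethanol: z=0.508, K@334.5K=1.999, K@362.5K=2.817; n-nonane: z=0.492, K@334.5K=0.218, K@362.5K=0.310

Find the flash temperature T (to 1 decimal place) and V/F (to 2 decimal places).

Adiabatic flash: solve Rachford–Rice at each trial T, then check hF = ψ·hV(T) + (1−ψ)·hL(T).
  T = 334.5 K: K = (1.999, 0.218), RR gives ψ = 0.157, H_out = 3.912 kJ/mol
  T = 362.5 K: K = (2.817, 0.310), RR gives ψ = 0.465, H_out = 15.976 kJ/mol
  T = 348.5 K: K = (2.389, 0.262), RR gives ψ = 0.334, H_out = 10.679 kJ/mol
  T = 341.5 K: K = (2.190, 0.239), RR gives ψ = 0.254, H_out = 7.561 kJ/mol
  T = 338.0 K: K = (2.093, 0.229), RR gives ψ = 0.208, H_out = 5.819 kJ/mol
  T = 336.2 K: K = (2.044, 0.223), RR gives ψ = 0.183, H_out = 4.861 kJ/mol
Linear interpolation between T = 336.2 (H_out = 4.861) and T = 338.0 (H_out = 5.819) on hF = 5.572 gives T ≈ 337.5 K, at which ψ = 0.20.

T = 337.5 K, V/F = 0.20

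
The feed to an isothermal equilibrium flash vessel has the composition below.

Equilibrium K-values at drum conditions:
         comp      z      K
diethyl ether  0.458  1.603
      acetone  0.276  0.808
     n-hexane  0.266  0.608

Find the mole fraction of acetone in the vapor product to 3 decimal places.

Let β = V/F and solve Σ zᵢ(Kᵢ−1)/(1+β(Kᵢ−1)) = 0.
Check two-phase: ΣzᵢKᵢ = 1.119 > 1 and Σzᵢ/Kᵢ = 1.065 > 1, so g(0) = 0.119 > 0 and g(1) = -0.065 < 0.
Iterate (Newton) starting at β = 0.5:
  β = 0.500: g = 0.0239, g' = -0.174 → β = 0.637
  β = 0.637: g = 0.0001, g' = -0.173 → β = 0.638
Converged at β = 0.638.
Compositions from xᵢ = zᵢ/(1+β(Kᵢ−1)), yᵢ = Kᵢxᵢ:
  diethyl ether: x = 0.331, y = 0.530
  acetone: x = 0.315, y = 0.254
  n-hexane: x = 0.355, y = 0.216

y_acetone = 0.254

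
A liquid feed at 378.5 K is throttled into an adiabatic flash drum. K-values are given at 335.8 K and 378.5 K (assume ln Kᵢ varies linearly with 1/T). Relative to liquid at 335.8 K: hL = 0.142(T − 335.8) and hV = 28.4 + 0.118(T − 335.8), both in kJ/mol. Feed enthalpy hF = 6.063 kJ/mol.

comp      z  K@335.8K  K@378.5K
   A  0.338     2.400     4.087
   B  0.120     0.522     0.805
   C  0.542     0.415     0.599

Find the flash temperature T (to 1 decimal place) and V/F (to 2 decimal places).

Adiabatic flash: solve Rachford–Rice at each trial T, then check hF = ψ·hV(T) + (1−ψ)·hL(T).
  T = 335.8 K: K = (2.400, 0.522, 0.415), RR gives ψ = 0.124, H_out = 3.536 kJ/mol
  T = 378.5 K: K = (4.087, 0.805, 0.599), RR gives ψ = 0.702, H_out = 25.272 kJ/mol
  T = 357.1 K: K = (3.180, 0.656, 0.504), RR gives ψ = 0.415, H_out = 14.604 kJ/mol
  T = 346.5 K: K = (2.776, 0.588, 0.459), RR gives ψ = 0.279, H_out = 9.375 kJ/mol
  T = 341.1 K: K = (2.583, 0.554, 0.437), RR gives ψ = 0.205, H_out = 6.537 kJ/mol
  T = 338.5 K: K = (2.492, 0.538, 0.426), RR gives ψ = 0.166, H_out = 5.097 kJ/mol
  T = 339.8 K: K = (2.537, 0.546, 0.431), RR gives ψ = 0.186, H_out = 5.824 kJ/mol
Linear interpolation between T = 339.8 (H_out = 5.824) and T = 341.1 (H_out = 6.537) on hF = 6.063 gives T ≈ 340.2 K, at which ψ = 0.19.

T = 340.2 K, V/F = 0.19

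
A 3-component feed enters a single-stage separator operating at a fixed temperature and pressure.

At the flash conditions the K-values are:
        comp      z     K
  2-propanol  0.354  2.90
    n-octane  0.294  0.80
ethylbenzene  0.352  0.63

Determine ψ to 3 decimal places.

Let ψ = V/F and solve Σ zᵢ(Kᵢ−1)/(1+ψ(Kᵢ−1)) = 0.
Feasibility: ΣzᵢKᵢ = 1.484, Σzᵢ/Kᵢ = 1.048 — both > 1, two phases present.
Newton iteration, ψ⁰ = 0.63:
  ψ = 0.630: g = 0.0690, g' = -0.362 → ψ = 0.821
  ψ = 0.821: g = 0.0054, g' = -0.311 → ψ = 0.838
Converged at ψ = 0.838.

ψ = 0.838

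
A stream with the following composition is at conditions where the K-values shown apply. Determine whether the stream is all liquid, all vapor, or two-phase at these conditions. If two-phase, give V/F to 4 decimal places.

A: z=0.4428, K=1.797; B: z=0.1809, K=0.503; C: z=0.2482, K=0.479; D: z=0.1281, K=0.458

ΣzᵢKᵢ = 1.0643; Σzᵢ/Kᵢ = 1.4039.
Both exceed 1, so a two-phase solution exists.
Let ψ = V/F and solve Σ zᵢ(Kᵢ−1)/(1+ψ(Kᵢ−1)) = 0.
Newton–Raphson from ψ = 0.46:
  ψ = 0.4600: g = -0.12088, g' = -0.4090 → ψ = 0.1645
  ψ = 0.1645: g = -0.00355, g' = -0.3988 → ψ = 0.1556
Converged at ψ = 0.1556.

two-phase, V/F = 0.1556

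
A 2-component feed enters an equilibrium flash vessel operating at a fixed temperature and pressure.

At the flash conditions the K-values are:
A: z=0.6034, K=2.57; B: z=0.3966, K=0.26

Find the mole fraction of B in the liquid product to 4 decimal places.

x_B = 0.6797

Rachford–Rice: g(ψ) = Σ zᵢ(Kᵢ−1)/(1+ψ(Kᵢ−1)) = 0.
Check two-phase: ΣzᵢKᵢ = 1.6539 > 1 and Σzᵢ/Kᵢ = 1.7602 > 1, so g(0) = 0.6539 > 0 and g(1) = -0.7602 < 0.
Binary case is linear: z₁(K₁−1)(1+ψ(K₂−1)) + z₂(K₂−1)(1+ψ(K₁−1)) = 0
⇒ ψ = [z₁(K₁−1)+z₂(K₂−1)] / [−(K₁−1)(K₂−1)] = 0.65385/1.16180 = 0.5628
Compositions from xᵢ = zᵢ/(1+ψ(Kᵢ−1)), yᵢ = Kᵢxᵢ:
  A: x = 0.3203, y = 0.8233
  B: x = 0.6797, y = 0.1767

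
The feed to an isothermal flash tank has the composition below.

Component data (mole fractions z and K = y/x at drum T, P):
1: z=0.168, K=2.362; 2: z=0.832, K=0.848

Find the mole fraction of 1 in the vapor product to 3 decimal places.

y_1 = 0.237

Rachford–Rice: g(ψ) = Σ zᵢ(Kᵢ−1)/(1+ψ(Kᵢ−1)) = 0.
Feasibility: ΣzᵢKᵢ = 1.102, Σzᵢ/Kᵢ = 1.052 — both > 1, two phases present.
Binary case is linear: z₁(K₁−1)(1+ψ(K₂−1)) + z₂(K₂−1)(1+ψ(K₁−1)) = 0
⇒ ψ = [z₁(K₁−1)+z₂(K₂−1)] / [−(K₁−1)(K₂−1)] = 0.1024/0.2070 = 0.494
Compositions from xᵢ = zᵢ/(1+ψ(Kᵢ−1)), yᵢ = Kᵢxᵢ:
  1: x = 0.100, y = 0.237
  2: x = 0.900, y = 0.763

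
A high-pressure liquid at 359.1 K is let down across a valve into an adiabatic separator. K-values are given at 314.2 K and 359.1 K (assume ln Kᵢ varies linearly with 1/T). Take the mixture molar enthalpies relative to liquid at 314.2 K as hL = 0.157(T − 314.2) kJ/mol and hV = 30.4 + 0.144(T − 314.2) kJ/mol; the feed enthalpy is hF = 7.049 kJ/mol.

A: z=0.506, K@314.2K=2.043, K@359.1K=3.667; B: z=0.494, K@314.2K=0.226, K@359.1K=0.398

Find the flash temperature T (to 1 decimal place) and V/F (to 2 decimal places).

Adiabatic flash: solve Rachford–Rice at each trial T, then check hF = ψ·hV(T) + (1−ψ)·hL(T).
  T = 314.2 K: K = (2.043, 0.226), RR gives ψ = 0.180, H_out = 5.475 kJ/mol
  T = 359.1 K: K = (3.667, 0.398), RR gives ψ = 0.655, H_out = 26.588 kJ/mol
  T = 336.6 K: K = (2.789, 0.305), RR gives ψ = 0.452, H_out = 17.138 kJ/mol
  T = 325.4 K: K = (2.400, 0.264), RR gives ψ = 0.335, H_out = 11.885 kJ/mol
  T = 319.8 K: K = (2.217, 0.245), RR gives ψ = 0.264, H_out = 8.889 kJ/mol
  T = 317.0 K: K = (2.129, 0.235), RR gives ψ = 0.224, H_out = 7.245 kJ/mol
  T = 315.6 K: K = (2.086, 0.231), RR gives ψ = 0.203, H_out = 6.378 kJ/mol
Linear interpolation between T = 315.6 (H_out = 6.378) and T = 317.0 (H_out = 7.245) on hF = 7.049 gives T ≈ 316.7 K, at which ψ = 0.22.

T = 316.7 K, V/F = 0.22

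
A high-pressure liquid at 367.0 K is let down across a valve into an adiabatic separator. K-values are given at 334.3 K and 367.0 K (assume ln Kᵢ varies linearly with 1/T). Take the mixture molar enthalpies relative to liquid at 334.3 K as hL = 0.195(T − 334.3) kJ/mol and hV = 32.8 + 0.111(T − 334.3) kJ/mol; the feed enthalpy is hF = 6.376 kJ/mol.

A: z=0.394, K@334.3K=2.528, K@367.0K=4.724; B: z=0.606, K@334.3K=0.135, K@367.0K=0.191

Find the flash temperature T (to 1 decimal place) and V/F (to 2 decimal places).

T = 341.9 K, V/F = 0.15

Adiabatic flash: solve Rachford–Rice at each trial T, then check hF = ψ·hV(T) + (1−ψ)·hL(T).
  T = 334.3 K: K = (2.528, 0.135), RR gives ψ = 0.059, H_out = 1.932 kJ/mol
  T = 367.0 K: K = (4.724, 0.191), RR gives ψ = 0.324, H_out = 16.123 kJ/mol
  T = 350.6 K: K = (3.503, 0.162), RR gives ψ = 0.228, H_out = 10.343 kJ/mol
  T = 342.5 K: K = (2.990, 0.148), RR gives ψ = 0.158, H_out = 6.676 kJ/mol
  T = 338.4 K: K = (2.752, 0.142), RR gives ψ = 0.113, H_out = 4.471 kJ/mol
  T = 340.4 K: K = (2.867, 0.145), RR gives ψ = 0.136, H_out = 5.582 kJ/mol
Linear interpolation between T = 340.4 (H_out = 5.582) and T = 342.5 (H_out = 6.676) on hF = 6.376 gives T ≈ 341.9 K, at which ψ = 0.15.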